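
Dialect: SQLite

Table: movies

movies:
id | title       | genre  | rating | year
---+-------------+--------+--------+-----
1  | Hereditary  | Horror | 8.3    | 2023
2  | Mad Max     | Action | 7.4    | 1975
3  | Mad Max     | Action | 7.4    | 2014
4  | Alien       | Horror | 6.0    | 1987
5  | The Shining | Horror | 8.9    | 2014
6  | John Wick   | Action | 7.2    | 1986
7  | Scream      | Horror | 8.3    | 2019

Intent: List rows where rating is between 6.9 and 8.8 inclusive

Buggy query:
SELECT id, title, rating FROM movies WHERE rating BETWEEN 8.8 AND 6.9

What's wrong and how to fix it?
Bug: BETWEEN expects the lower bound first; with 8.8 AND 6.9 the range is empty

Fix: Swap the bounds so the smaller value comes first

Corrected query:
SELECT id, title, rating FROM movies WHERE rating BETWEEN 6.9 AND 8.8

Result:
id | title      | rating
---+------------+-------
1  | Hereditary | 8.3   
2  | Mad Max    | 7.4   
3  | Mad Max    | 7.4   
6  | John Wick  | 7.2   
7  | Scream     | 8.3   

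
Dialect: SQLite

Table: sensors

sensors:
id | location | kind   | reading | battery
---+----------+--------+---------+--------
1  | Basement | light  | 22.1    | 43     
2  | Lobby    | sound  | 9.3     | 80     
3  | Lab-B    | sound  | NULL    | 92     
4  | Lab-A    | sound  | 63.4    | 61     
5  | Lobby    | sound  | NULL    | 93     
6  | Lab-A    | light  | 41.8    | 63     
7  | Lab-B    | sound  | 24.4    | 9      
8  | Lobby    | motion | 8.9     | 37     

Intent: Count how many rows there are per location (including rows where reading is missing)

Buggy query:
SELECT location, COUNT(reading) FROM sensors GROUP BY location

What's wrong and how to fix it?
Bug: COUNT(reading) skips NULLs, so groups with missing reading are undercounted

Fix: Use COUNT(*) to count all rows regardless of NULL

Corrected query:
SELECT location, COUNT(*) FROM sensors GROUP BY location

Result:
location | COUNT(*)
---------+---------
Basement | 1       
Lab-A    | 2       
Lab-B    | 2       
Lobby    | 3       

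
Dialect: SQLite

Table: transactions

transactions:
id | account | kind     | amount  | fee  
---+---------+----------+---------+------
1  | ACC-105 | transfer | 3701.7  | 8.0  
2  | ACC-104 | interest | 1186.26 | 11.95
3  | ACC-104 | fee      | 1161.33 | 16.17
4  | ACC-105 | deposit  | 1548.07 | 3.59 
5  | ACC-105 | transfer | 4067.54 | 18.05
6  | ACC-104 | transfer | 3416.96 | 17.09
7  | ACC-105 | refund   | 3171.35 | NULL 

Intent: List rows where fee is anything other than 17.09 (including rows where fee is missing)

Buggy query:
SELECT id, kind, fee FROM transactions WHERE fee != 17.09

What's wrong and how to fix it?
Bug: Inequality against NULL is unknown, not true; rows with NULL are dropped

Fix: Handle NULL separately with IS NULL alongside the inequality

Corrected query:
SELECT id, kind, fee FROM transactions WHERE fee != 17.09 OR fee IS NULL

Result:
id | kind     | fee  
---+----------+------
1  | transfer | 8    
2  | interest | 11.95
3  | fee      | 16.17
4  | deposit  | 3.59 
5  | transfer | 18.05
7  | refund   | NULL 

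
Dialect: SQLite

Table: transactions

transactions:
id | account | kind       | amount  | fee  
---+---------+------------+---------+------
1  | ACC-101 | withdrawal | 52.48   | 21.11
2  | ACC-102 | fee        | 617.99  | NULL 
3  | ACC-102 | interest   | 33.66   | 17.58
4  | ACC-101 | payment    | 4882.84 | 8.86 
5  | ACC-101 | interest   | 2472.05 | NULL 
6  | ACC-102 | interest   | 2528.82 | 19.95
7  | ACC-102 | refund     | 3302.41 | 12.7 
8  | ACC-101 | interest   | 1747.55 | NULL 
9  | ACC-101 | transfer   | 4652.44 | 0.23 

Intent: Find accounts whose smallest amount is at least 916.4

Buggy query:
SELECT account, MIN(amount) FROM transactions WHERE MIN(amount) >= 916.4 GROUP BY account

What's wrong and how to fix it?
Bug: Aggregates like MIN are computed per group after WHERE runs

Fix: Replace WHERE with HAVING after the GROUP BY

Corrected query:
SELECT account, MIN(amount) FROM transactions GROUP BY account HAVING MIN(amount) >= 916.4

Result:
(no rows)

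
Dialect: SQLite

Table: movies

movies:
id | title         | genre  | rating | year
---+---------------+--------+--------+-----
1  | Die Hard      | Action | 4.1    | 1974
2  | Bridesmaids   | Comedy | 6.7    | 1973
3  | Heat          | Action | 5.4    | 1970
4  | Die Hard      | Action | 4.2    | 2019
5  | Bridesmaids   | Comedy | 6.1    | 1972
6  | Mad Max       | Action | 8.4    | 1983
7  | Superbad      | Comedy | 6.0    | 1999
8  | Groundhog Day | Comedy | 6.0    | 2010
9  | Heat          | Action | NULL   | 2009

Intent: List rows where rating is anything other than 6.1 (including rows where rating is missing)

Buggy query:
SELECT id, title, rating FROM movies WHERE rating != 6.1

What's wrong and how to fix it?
Bug: Inequality against NULL is unknown, not true; rows with NULL are dropped

Fix: Handle NULL separately with IS NULL alongside the inequality

Corrected query:
SELECT id, title, rating FROM movies WHERE rating != 6.1 OR rating IS NULL

Result:
id | title         | rating
---+---------------+-------
1  | Die Hard      | 4.1   
2  | Bridesmaids   | 6.7   
3  | Heat          | 5.4   
4  | Die Hard      | 4.2   
6  | Mad Max       | 8.4   
7  | Superbad      | 6     
8  | Groundhog Day | 6     
9  | Heat          | NULL  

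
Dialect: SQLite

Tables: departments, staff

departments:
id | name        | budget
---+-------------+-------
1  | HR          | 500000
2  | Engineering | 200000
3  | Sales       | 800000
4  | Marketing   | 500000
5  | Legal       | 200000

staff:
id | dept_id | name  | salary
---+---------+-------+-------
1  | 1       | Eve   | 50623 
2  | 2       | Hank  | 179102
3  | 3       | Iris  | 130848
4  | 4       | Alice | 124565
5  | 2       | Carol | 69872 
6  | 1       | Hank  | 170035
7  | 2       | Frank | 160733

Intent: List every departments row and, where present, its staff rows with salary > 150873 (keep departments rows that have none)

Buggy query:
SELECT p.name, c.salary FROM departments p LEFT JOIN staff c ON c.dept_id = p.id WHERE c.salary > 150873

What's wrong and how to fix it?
Bug: A WHERE condition on the right-hand table after LEFT JOIN drops unmatched parents

Fix: Put 'c.salary > 150873' in the JOIN's ON clause instead of WHERE

Corrected query:
SELECT p.name, c.salary FROM departments p LEFT JOIN staff c ON c.dept_id = p.id AND c.salary > 150873

Result:
name        | salary
------------+-------
HR          | 170035
Engineering | 160733
Engineering | 179102
Sales       | NULL  
Marketing   | NULL  
Legal       | NULL  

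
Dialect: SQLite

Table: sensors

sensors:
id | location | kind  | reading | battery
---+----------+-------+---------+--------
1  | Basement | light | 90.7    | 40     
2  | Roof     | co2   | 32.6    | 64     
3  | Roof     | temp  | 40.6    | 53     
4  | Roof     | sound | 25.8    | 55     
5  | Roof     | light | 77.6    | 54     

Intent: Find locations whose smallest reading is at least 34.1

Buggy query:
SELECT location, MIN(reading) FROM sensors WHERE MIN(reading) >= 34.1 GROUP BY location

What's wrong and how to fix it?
Bug: Aggregates like MIN are computed per group after WHERE runs

Fix: Use HAVING for the per-group MIN condition

Corrected query:
SELECT location, MIN(reading) FROM sensors GROUP BY location HAVING MIN(reading) >= 34.1

Result:
location | MIN(reading)
---------+-------------
Basement | 90.7        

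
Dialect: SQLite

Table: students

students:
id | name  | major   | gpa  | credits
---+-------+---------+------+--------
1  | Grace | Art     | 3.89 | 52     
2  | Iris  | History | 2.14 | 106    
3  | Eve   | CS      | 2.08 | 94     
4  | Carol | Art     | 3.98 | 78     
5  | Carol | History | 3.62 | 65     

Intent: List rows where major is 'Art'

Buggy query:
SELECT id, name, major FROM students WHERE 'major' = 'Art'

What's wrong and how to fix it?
Bug: 'major' in single quotes is a string literal, not the column; the comparison is literal-vs-literal and never true

Fix: Reference the column as major without single quotes

Corrected query:
SELECT id, name, major FROM students WHERE major = 'Art'

Result:
id | name  | major
---+-------+------
1  | Grace | Art  
4  | Carol | Art  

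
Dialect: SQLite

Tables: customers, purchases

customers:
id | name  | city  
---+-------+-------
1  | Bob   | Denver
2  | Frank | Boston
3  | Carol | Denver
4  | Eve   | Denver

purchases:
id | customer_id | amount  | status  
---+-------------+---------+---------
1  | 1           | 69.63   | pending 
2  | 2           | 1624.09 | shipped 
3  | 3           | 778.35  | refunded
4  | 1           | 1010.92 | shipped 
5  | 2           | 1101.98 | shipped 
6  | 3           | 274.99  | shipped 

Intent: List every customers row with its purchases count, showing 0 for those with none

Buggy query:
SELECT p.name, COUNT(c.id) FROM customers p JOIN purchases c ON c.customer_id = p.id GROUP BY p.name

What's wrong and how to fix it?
Bug: INNER JOIN drops customers rows that have no matching purchases rows

Fix: Switch to LEFT JOIN to retain unmatched parent rows

Corrected query:
SELECT p.name, COUNT(c.id) FROM customers p LEFT JOIN purchases c ON c.customer_id = p.id GROUP BY p.name

Result:
name  | COUNT(c.id)
------+------------
Bob   | 2          
Carol | 2          
Eve   | 0          
Frank | 2          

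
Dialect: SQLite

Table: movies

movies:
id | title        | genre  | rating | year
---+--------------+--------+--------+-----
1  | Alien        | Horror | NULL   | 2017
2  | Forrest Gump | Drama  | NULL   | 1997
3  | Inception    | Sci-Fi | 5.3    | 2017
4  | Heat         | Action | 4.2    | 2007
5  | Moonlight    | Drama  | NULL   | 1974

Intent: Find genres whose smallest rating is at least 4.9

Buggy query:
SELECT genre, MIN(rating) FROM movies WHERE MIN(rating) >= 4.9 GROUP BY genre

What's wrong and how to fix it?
Bug: Aggregates like MIN are computed per group after WHERE runs

Fix: Use HAVING for the per-group MIN condition

Corrected query:
SELECT genre, MIN(rating) FROM movies GROUP BY genre HAVING MIN(rating) >= 4.9

Result:
genre  | MIN(rating)
-------+------------
Sci-Fi | 5.3        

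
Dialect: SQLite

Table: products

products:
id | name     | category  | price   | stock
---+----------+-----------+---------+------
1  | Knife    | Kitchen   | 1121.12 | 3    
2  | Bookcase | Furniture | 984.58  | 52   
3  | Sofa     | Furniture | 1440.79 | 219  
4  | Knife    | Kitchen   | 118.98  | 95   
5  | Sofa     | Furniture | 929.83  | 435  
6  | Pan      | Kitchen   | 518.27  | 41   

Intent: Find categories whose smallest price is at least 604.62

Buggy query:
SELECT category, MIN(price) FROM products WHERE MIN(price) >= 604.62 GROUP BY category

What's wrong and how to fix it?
Bug: MIN() in WHERE is a misuse of aggregate

Fix: Replace WHERE with HAVING after the GROUP BY

Corrected query:
SELECT category, MIN(price) FROM products GROUP BY category HAVING MIN(price) >= 604.62

Result:
category  | MIN(price)
----------+-----------
Furniture | 929.83    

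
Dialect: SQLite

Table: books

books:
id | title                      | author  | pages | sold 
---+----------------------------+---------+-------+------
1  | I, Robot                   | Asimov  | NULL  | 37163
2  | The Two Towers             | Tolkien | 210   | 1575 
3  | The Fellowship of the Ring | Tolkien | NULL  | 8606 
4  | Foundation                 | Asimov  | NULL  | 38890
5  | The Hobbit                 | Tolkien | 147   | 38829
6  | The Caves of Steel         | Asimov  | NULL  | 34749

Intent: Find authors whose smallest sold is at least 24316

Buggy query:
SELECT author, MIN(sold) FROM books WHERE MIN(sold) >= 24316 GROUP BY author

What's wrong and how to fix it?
Bug: Aggregates like MIN are computed per group after WHERE runs

Fix: Replace WHERE with HAVING after the GROUP BY

Corrected query:
SELECT author, MIN(sold) FROM books GROUP BY author HAVING MIN(sold) >= 24316

Result:
author | MIN(sold)
-------+----------
Asimov | 34749    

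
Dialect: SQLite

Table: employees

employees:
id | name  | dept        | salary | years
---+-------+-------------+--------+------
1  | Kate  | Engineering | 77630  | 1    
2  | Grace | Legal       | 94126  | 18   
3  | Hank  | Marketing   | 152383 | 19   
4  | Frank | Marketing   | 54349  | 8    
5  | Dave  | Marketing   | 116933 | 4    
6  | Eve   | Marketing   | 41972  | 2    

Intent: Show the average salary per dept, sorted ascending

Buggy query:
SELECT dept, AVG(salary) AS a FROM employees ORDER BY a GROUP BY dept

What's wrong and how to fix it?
Bug: ORDER BY appears before GROUP BY; SQL clause order requires GROUP BY first

Fix: Move ORDER BY to the end, after GROUP BY

Corrected query:
SELECT dept, AVG(salary) AS a FROM employees GROUP BY dept ORDER BY a

Result:
dept        | a       
------------+---------
Engineering | 77630   
Marketing   | 91409.25
Legal       | 94126   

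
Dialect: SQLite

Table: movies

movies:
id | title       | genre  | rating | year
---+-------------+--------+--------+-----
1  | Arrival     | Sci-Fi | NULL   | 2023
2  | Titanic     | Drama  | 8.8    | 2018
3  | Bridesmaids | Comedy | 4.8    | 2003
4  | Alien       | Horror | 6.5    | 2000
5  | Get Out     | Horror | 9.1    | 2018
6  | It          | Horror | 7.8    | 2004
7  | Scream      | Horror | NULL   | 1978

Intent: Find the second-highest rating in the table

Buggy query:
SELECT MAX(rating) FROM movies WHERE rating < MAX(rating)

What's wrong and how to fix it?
Bug: The inner MAX is an aggregate inside WHERE, which is not allowed

Fix: Put the inner MAX in a scalar subquery

Corrected query:
SELECT MAX(rating) FROM movies WHERE rating < (SELECT MAX(rating) FROM movies)

Result:
MAX(rating)
-----------
8.8        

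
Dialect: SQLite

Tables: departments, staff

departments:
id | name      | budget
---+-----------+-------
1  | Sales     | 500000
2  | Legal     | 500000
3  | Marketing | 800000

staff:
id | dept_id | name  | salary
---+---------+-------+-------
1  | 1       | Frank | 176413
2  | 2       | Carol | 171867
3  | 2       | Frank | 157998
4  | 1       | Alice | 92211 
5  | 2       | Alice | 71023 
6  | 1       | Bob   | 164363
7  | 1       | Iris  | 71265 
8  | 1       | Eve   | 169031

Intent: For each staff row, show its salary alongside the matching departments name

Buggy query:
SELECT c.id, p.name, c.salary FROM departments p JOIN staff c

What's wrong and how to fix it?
Bug: Missing join condition: each staff row is matched to all departments rows instead of just its own

Fix: Specify the join condition linking the foreign key to the parent id

Corrected query:
SELECT c.id, p.name, c.salary FROM departments p JOIN staff c ON c.dept_id = p.id

Result:
id | name  | salary
---+-------+-------
1  | Sales | 176413
2  | Legal | 171867
3  | Legal | 157998
4  | Sales | 92211 
5  | Legal | 71023 
6  | Sales | 164363
7  | Sales | 71265 
8  | Sales | 169031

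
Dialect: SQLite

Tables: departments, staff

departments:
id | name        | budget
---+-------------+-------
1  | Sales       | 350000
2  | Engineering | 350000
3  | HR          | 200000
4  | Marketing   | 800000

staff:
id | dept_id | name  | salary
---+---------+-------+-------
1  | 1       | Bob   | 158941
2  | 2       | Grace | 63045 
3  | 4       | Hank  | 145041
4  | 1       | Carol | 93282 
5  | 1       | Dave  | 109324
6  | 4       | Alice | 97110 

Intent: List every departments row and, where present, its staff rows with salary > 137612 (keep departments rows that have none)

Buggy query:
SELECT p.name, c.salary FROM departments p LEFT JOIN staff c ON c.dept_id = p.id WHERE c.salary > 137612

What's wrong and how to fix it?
Bug: Filtering c.salary in WHERE discards the NULL rows produced by LEFT JOIN, turning it into an inner join

Fix: Put 'c.salary > 137612' in the JOIN's ON clause instead of WHERE

Corrected query:
SELECT p.name, c.salary FROM departments p LEFT JOIN staff c ON c.dept_id = p.id AND c.salary > 137612

Result:
name        | salary
------------+-------
Sales       | 158941
Engineering | NULL  
HR          | NULL  
Marketing   | 145041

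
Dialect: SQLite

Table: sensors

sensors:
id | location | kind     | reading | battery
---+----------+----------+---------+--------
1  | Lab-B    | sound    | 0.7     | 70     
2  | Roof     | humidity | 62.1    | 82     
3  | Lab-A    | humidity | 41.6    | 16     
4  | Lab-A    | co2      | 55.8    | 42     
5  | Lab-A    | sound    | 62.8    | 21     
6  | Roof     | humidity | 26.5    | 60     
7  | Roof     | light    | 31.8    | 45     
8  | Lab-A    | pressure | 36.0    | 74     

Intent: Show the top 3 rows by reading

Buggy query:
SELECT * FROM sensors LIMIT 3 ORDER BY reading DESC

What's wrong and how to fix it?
Bug: LIMIT must come after ORDER BY

Fix: Sort with ORDER BY, then apply LIMIT

Corrected query:
SELECT * FROM sensors ORDER BY reading DESC LIMIT 3

Result:
id | location | kind     | reading | battery
---+----------+----------+---------+--------
5  | Lab-A    | sound    | 62.8    | 21     
2  | Roof     | humidity | 62.1    | 82     
4  | Lab-A    | co2      | 55.8    | 42     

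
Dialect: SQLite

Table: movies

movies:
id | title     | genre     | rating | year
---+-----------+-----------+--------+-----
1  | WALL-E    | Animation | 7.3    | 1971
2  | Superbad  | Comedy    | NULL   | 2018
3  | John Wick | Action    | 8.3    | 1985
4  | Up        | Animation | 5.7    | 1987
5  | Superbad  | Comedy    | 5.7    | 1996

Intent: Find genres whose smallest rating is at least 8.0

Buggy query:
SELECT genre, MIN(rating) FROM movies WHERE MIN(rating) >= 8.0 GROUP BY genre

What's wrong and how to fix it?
Bug: MIN() in WHERE is a misuse of aggregate

Fix: Use HAVING for the per-group MIN condition

Corrected query:
SELECT genre, MIN(rating) FROM movies GROUP BY genre HAVING MIN(rating) >= 8.0

Result:
genre  | MIN(rating)
-------+------------
Action | 8.3        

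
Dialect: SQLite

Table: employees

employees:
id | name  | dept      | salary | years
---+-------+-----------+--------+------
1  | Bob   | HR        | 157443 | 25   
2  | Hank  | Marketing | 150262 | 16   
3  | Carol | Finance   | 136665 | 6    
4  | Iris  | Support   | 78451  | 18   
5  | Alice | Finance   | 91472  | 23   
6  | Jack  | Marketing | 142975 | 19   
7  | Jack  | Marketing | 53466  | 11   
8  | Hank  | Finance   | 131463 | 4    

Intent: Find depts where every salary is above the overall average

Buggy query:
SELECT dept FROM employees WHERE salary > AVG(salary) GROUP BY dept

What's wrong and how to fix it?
Bug: WHERE evaluates per row before aggregation, so AVG() is unavailable

Fix: Use a subquery for AVG and a HAVING MIN(...) filter so the condition holds for every row in the group

Corrected query:
SELECT dept FROM employees GROUP BY dept HAVING MIN(salary) > (SELECT AVG(salary) FROM employees)

Result:
dept
----
HR  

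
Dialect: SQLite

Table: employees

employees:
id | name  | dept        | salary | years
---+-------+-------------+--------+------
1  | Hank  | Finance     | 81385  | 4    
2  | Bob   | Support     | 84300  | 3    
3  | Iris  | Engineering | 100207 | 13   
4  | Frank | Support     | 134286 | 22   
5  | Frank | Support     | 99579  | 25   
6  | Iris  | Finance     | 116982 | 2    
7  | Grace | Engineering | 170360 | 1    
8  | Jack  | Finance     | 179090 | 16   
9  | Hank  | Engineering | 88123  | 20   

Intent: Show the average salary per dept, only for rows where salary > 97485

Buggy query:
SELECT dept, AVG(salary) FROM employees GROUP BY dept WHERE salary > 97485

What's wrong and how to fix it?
Bug: Row-level WHERE must come before GROUP BY in the clause order

Fix: Move the WHERE clause before GROUP BY

Corrected query:
SELECT dept, AVG(salary) FROM employees WHERE salary > 97485 GROUP BY dept

Result:
dept        | AVG(salary)
------------+------------
Engineering | 135283.5   
Finance     | 148036     
Support     | 116932.5   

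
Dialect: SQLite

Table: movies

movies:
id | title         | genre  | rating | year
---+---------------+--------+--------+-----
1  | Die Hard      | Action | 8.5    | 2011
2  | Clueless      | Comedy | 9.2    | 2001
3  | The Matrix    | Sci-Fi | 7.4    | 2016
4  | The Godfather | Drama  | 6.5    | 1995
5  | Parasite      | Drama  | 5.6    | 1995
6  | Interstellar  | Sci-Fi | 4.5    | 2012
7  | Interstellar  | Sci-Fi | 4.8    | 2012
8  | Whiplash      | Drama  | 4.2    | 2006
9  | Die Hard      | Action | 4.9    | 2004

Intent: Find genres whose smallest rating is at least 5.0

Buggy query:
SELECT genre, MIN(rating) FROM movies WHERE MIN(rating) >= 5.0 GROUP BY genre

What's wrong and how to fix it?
Bug: MIN() in WHERE is a misuse of aggregate

Fix: Replace WHERE with HAVING after the GROUP BY

Corrected query:
SELECT genre, MIN(rating) FROM movies GROUP BY genre HAVING MIN(rating) >= 5.0

Result:
genre  | MIN(rating)
-------+------------
Comedy | 9.2        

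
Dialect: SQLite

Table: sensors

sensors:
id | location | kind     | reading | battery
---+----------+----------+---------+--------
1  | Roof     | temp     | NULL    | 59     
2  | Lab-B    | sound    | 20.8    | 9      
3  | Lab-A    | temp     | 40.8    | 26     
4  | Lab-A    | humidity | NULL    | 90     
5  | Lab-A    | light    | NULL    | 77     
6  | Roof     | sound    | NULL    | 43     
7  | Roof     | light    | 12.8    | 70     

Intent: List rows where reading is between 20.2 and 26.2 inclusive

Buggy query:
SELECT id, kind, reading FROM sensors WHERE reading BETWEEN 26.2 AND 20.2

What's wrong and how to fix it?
Bug: BETWEEN expects the lower bound first; with 26.2 AND 20.2 the range is empty

Fix: Write BETWEEN 20.2 AND 26.2

Corrected query:
SELECT id, kind, reading FROM sensors WHERE reading BETWEEN 20.2 AND 26.2

Result:
id | kind  | reading
---+-------+--------
2  | sound | 20.8   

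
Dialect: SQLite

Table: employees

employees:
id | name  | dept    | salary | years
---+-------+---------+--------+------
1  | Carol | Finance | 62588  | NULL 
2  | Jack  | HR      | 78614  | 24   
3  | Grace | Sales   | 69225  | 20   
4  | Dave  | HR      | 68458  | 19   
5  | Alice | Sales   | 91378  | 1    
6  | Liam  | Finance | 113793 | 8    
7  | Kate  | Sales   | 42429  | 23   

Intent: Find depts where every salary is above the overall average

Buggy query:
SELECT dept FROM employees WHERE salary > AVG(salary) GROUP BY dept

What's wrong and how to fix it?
Bug: AVG() is an aggregate; it can't sit directly in WHERE

Fix: Use a subquery for AVG and a HAVING MIN(...) filter so the condition holds for every row in the group

Corrected query:
SELECT dept FROM employees GROUP BY dept HAVING MIN(salary) > (SELECT AVG(salary) FROM employees)

Result:
(no rows)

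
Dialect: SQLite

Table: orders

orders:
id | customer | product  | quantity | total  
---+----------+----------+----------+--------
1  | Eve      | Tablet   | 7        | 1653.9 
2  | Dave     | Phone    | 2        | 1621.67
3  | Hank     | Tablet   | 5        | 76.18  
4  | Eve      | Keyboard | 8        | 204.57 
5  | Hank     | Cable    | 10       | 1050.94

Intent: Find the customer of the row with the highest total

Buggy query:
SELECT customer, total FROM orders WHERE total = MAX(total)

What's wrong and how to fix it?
Bug: WHERE is evaluated per row; an aggregate over the whole table isn't defined there

Fix: Use a subquery: WHERE total = (SELECT MAX(total) FROM orders)

Corrected query:
SELECT customer, total FROM orders WHERE total = (SELECT MAX(total) FROM orders)

Result:
customer | total 
---------+-------
Eve      | 1653.9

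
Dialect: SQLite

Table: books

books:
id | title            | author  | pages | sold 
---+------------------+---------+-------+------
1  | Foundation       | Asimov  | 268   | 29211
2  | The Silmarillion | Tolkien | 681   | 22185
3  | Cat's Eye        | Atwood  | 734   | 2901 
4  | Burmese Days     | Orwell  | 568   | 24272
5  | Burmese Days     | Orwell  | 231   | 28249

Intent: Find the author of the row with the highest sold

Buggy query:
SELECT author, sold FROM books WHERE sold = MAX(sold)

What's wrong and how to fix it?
Bug: MAX(sold) is an aggregate and cannot be used directly in WHERE

Fix: Use a subquery: WHERE sold = (SELECT MAX(sold) FROM books)

Corrected query:
SELECT author, sold FROM books WHERE sold = (SELECT MAX(sold) FROM books)

Result:
author | sold 
-------+------
Asimov | 29211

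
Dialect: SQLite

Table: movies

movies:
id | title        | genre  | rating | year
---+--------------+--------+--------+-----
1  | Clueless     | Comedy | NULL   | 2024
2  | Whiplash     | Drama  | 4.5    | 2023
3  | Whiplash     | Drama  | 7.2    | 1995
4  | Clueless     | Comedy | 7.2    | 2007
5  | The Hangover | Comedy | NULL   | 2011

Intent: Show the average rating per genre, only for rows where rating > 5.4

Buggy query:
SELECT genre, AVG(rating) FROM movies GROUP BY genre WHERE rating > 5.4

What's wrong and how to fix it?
Bug: Row-level WHERE must come before GROUP BY in the clause order

Fix: Place WHERE between FROM and GROUP BY

Corrected query:
SELECT genre, AVG(rating) FROM movies WHERE rating > 5.4 GROUP BY genre

Result:
genre  | AVG(rating)
-------+------------
Comedy | 7.2        
Drama  | 7.2        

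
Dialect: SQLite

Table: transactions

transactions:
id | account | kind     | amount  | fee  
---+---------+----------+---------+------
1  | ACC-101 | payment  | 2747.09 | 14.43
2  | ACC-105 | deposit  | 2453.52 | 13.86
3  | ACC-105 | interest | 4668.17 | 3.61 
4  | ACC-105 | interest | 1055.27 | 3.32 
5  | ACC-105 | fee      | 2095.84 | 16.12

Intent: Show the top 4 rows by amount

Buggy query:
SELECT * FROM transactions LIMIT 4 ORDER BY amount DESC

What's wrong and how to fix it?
Bug: ORDER BY cannot follow LIMIT; LIMIT is the final clause

Fix: Sort with ORDER BY, then apply LIMIT

Corrected query:
SELECT * FROM transactions ORDER BY amount DESC LIMIT 4

Result:
id | account | kind     | amount  | fee  
---+---------+----------+---------+------
3  | ACC-105 | interest | 4668.17 | 3.61 
1  | ACC-101 | payment  | 2747.09 | 14.43
2  | ACC-105 | deposit  | 2453.52 | 13.86
5  | ACC-105 | fee      | 2095.84 | 16.12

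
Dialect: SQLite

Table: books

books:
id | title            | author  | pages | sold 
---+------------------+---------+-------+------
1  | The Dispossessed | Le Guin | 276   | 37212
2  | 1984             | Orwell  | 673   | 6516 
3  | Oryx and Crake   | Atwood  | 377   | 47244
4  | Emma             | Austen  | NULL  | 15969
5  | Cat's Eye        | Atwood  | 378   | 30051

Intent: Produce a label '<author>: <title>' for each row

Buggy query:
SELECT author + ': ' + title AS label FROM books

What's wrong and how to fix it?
Bug: '+' is numeric addition; on text columns SQLite converts them to 0 instead of concatenating

Fix: Use the || operator for string concatenation

Corrected query:
SELECT author || ': ' || title AS label FROM books

Result:
label                    
-------------------------
Le Guin: The Dispossessed
Orwell: 1984             
Atwood: Oryx and Crake   
Austen: Emma             
Atwood: Cat's Eye        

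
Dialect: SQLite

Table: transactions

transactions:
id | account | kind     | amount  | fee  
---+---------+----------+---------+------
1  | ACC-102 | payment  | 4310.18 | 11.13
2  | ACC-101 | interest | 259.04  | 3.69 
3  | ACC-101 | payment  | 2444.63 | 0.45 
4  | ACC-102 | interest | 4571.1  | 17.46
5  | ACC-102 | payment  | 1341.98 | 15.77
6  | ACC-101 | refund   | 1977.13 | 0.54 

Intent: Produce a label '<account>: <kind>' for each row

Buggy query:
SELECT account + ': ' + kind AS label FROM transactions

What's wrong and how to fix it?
Bug: '+' is numeric addition; on text columns SQLite converts them to 0 instead of concatenating

Fix: Replace + with || to concatenate text

Corrected query:
SELECT account || ': ' || kind AS label FROM transactions

Result:
label            
-----------------
ACC-102: payment 
ACC-101: interest
ACC-101: payment 
ACC-102: interest
ACC-102: payment 
ACC-101: refund  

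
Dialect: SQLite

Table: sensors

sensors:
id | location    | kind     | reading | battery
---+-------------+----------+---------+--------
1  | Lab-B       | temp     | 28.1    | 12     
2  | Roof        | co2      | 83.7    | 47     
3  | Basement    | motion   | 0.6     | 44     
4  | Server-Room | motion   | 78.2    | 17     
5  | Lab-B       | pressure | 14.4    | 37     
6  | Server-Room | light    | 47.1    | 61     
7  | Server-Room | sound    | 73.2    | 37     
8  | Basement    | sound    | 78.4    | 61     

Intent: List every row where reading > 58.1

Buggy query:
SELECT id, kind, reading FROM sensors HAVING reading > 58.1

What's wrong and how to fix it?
Bug: This is a non-aggregate query (no GROUP BY, no aggregates), so in SQLite the HAVING clause is invalid here; a row-level condition belongs in WHERE

Fix: Replace HAVING with WHERE since the condition applies to individual rows

Corrected query:
SELECT id, kind, reading FROM sensors WHERE reading > 58.1

Result:
id | kind   | reading
---+--------+--------
2  | co2    | 83.7   
4  | motion | 78.2   
7  | sound  | 73.2   
8  | sound  | 78.4   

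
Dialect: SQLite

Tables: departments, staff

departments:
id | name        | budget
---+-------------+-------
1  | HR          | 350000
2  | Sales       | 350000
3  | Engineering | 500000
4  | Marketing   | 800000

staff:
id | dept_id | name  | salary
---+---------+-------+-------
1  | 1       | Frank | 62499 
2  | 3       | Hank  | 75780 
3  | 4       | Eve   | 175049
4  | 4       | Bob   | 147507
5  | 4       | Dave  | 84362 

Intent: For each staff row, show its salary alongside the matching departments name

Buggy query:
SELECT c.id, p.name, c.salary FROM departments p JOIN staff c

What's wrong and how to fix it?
Bug: Missing join condition: each staff row is matched to all departments rows instead of just its own

Fix: Specify the join condition linking the foreign key to the parent id

Corrected query:
SELECT c.id, p.name, c.salary FROM departments p JOIN staff c ON c.dept_id = p.id

Result:
id | name        | salary
---+-------------+-------
1  | HR          | 62499 
2  | Engineering | 75780 
3  | Marketing   | 175049
4  | Marketing   | 147507
5  | Marketing   | 84362 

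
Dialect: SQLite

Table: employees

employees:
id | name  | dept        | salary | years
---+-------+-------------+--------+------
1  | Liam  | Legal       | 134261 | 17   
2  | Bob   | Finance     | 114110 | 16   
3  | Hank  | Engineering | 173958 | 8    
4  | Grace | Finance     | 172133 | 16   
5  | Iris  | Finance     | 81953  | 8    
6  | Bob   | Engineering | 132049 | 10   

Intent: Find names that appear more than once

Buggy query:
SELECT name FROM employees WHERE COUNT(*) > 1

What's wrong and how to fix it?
Bug: COUNT(*) is an aggregate and cannot be used in WHERE

Fix: Group first, then use HAVING for the count condition

Corrected query:
SELECT name FROM employees GROUP BY name HAVING COUNT(*) > 1

Result:
name
----
Bob 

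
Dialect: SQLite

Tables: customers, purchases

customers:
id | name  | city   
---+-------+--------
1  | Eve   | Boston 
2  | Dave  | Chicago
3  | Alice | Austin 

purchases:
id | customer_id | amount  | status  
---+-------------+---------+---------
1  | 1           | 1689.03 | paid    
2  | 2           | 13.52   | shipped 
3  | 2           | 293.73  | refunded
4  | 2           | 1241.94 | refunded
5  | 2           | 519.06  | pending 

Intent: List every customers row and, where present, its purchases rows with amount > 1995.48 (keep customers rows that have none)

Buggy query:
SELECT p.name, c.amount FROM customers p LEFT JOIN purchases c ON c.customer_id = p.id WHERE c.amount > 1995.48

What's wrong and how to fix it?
Bug: A WHERE condition on the right-hand table after LEFT JOIN drops unmatched parents

Fix: Put 'c.amount > 1995.48' in the JOIN's ON clause instead of WHERE

Corrected query:
SELECT p.name, c.amount FROM customers p LEFT JOIN purchases c ON c.customer_id = p.id AND c.amount > 1995.48

Result:
name  | amount
------+-------
Eve   | NULL  
Dave  | NULL  
Alice | NULL  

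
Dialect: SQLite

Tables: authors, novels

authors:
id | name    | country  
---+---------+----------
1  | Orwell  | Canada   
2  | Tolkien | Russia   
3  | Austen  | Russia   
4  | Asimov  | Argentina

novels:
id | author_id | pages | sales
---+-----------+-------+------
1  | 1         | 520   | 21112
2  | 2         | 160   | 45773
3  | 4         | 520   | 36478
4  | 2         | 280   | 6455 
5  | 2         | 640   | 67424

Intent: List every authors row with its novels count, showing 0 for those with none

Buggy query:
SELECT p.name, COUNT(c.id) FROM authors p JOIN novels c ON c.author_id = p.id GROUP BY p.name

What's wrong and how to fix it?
Bug: INNER JOIN drops authors rows that have no matching novels rows

Fix: Use LEFT JOIN so parents without children still appear (COUNT(c.id) gives 0)

Corrected query:
SELECT p.name, COUNT(c.id) FROM authors p LEFT JOIN novels c ON c.author_id = p.id GROUP BY p.name

Result:
name    | COUNT(c.id)
--------+------------
Asimov  | 1          
Austen  | 0          
Orwell  | 1          
Tolkien | 3          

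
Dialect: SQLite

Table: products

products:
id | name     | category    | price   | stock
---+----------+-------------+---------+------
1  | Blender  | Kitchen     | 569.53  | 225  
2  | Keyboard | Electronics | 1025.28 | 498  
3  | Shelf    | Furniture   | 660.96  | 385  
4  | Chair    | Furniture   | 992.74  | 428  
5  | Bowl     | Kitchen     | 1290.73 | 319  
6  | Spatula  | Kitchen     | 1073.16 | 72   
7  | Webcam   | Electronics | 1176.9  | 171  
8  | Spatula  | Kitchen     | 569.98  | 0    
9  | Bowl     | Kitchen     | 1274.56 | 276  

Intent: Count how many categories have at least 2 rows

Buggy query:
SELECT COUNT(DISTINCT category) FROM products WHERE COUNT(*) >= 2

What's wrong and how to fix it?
Bug: WHERE filters individual rows, not groups, so a group-level COUNT is invalid there

Fix: Group first with HAVING COUNT(*) >= 2, then COUNT the resulting groups

Corrected query:
SELECT COUNT(*) FROM (SELECT category FROM products GROUP BY category HAVING COUNT(*) >= 2)

Result:
COUNT(*)
--------
3       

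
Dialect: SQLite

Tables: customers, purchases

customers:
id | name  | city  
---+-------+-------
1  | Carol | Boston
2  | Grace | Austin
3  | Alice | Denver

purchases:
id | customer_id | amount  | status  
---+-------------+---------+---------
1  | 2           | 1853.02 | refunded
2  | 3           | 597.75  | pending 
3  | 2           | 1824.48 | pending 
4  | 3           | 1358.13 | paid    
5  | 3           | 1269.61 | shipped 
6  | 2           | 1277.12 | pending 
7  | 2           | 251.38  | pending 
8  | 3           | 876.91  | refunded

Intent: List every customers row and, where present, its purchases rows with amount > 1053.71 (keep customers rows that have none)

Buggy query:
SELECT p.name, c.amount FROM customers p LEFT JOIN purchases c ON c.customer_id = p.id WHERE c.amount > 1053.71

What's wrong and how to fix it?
Bug: Filtering c.amount in WHERE discards the NULL rows produced by LEFT JOIN, turning it into an inner join

Fix: Move the right-table condition into the ON clause so unmatched parents are kept

Corrected query:
SELECT p.name, c.amount FROM customers p LEFT JOIN purchases c ON c.customer_id = p.id AND c.amount > 1053.71

Result:
name  | amount 
------+--------
Carol | NULL   
Grace | 1277.12
Grace | 1824.48
Grace | 1853.02
Alice | 1269.61
Alice | 1358.13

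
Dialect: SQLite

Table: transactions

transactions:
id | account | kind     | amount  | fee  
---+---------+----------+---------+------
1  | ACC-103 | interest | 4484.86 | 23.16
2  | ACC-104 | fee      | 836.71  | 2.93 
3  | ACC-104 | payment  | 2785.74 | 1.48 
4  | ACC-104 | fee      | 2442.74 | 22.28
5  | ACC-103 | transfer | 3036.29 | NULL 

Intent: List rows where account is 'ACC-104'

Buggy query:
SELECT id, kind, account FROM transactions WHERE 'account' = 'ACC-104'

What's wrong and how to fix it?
Bug: 'account' in single quotes is a string literal, not the column; the comparison is literal-vs-literal and never true

Fix: Remove the quotes around the column name (or use double quotes for an identifier)

Corrected query:
SELECT id, kind, account FROM transactions WHERE account = 'ACC-104'

Result:
id | kind    | account
---+---------+--------
2  | fee     | ACC-104
3  | payment | ACC-104
4  | fee     | ACC-104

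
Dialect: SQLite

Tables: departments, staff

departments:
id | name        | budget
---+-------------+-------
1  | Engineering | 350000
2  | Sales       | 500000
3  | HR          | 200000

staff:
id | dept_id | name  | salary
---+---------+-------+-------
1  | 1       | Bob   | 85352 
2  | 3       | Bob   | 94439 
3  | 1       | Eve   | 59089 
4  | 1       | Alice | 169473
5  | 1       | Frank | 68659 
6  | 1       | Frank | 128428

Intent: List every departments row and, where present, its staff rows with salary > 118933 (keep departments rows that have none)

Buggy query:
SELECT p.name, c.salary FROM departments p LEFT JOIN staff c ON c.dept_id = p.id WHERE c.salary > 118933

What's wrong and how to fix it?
Bug: A WHERE condition on the right-hand table after LEFT JOIN drops unmatched parents

Fix: Put 'c.salary > 118933' in the JOIN's ON clause instead of WHERE

Corrected query:
SELECT p.name, c.salary FROM departments p LEFT JOIN staff c ON c.dept_id = p.id AND c.salary > 118933

Result:
name        | salary
------------+-------
Engineering | 128428
Engineering | 169473
Sales       | NULL  
HR          | NULL  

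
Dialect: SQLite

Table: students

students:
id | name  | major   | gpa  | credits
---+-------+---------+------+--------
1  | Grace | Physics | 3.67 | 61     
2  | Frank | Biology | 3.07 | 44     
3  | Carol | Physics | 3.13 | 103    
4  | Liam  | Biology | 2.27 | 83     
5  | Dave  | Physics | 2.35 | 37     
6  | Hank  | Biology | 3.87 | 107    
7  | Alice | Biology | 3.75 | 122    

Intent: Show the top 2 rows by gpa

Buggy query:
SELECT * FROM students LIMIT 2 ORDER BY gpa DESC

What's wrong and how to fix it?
Bug: ORDER BY cannot follow LIMIT; LIMIT is the final clause

Fix: Sort with ORDER BY, then apply LIMIT

Corrected query:
SELECT * FROM students ORDER BY gpa DESC LIMIT 2

Result:
id | name  | major   | gpa  | credits
---+-------+---------+------+--------
6  | Hank  | Biology | 3.87 | 107    
7  | Alice | Biology | 3.75 | 122    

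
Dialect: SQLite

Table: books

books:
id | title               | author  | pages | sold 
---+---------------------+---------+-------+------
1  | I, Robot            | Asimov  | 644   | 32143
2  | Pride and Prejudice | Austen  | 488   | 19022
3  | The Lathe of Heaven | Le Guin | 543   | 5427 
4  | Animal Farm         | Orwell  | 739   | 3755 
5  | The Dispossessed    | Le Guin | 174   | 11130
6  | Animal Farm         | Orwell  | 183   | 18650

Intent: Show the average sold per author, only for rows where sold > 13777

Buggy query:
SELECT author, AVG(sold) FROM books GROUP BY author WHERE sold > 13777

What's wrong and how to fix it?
Bug: WHERE cannot follow GROUP BY

Fix: Place WHERE between FROM and GROUP BY

Corrected query:
SELECT author, AVG(sold) FROM books WHERE sold > 13777 GROUP BY author

Result:
author | AVG(sold)
-------+----------
Asimov | 32143    
Austen | 19022    
Orwell | 18650    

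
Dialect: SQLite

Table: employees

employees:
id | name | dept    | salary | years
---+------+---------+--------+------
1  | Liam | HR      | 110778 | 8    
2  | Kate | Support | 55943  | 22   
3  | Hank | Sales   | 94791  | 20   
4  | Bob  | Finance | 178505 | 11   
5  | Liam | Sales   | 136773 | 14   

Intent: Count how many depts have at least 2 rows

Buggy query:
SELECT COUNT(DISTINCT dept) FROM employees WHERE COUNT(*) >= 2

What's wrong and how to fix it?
Bug: COUNT(*) cannot appear in WHERE; the per-group count doesn't exist yet

Fix: Use a subquery that GROUPs and filters with HAVING, then count its rows

Corrected query:
SELECT COUNT(*) FROM (SELECT dept FROM employees GROUP BY dept HAVING COUNT(*) >= 2)

Result:
COUNT(*)
--------
1       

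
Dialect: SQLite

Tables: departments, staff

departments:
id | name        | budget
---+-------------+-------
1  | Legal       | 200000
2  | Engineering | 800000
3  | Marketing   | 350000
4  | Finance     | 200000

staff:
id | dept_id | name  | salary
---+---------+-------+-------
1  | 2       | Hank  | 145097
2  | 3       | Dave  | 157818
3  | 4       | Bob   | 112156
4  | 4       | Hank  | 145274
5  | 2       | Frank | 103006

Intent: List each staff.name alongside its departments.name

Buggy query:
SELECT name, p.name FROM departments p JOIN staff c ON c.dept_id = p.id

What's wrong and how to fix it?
Bug: 'name' exists in both joined tables, so the database can't tell which one is meant

Fix: Prefix ambiguous columns with the table alias

Corrected query:
SELECT c.name, p.name FROM departments p JOIN staff c ON c.dept_id = p.id

Result:
name  | name       
------+------------
Hank  | Engineering
Dave  | Marketing  
Bob   | Finance    
Hank  | Finance    
Frank | Engineering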